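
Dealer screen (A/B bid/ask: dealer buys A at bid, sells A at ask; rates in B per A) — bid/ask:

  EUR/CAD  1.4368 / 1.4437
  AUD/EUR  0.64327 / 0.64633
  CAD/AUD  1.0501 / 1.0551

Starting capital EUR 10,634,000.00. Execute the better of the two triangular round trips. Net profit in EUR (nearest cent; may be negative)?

Best loop EUR → AUD → CAD → EUR:
EUR 10,634,000.00 ÷ 0.64633 (buy AUD at ask) = AUD 16,452,895.58
AUD 16,452,895.58 ÷ 1.0551 (buy CAD at ask) = CAD 15,593,683.61
CAD 15,593,683.61 ÷ 1.4437 (buy EUR at ask) = EUR 10,801,193.89

Net profit: EUR 167,193.89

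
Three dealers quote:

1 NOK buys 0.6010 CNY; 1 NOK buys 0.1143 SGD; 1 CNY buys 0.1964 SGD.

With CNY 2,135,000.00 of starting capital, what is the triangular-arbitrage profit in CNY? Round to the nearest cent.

Profit: CNY 69,791.90

Profitable loop is CNY → SGD → NOK → CNY:
CNY 2,135,000.00 × 0.1964 = SGD 419,314.00
SGD 419,314.00 ÷ 0.1143 = NOK 3,668,538.93
NOK 3,668,538.93 × 0.6010 = CNY 2,204,791.90
Profit = CNY 2,204,791.90 − CNY 2,135,000.00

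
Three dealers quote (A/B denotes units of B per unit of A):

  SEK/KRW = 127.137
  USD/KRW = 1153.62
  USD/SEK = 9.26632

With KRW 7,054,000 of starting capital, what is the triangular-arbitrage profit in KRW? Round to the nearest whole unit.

Profitable loop is KRW → USD → SEK → KRW:
KRW 7,054,000 ÷ 1153.62 = USD 6,114.67
USD 6,114.67 × 9.26632 = SEK 56,660.44
SEK 56,660.44 × 127.137 = KRW 7,203,639
Profit = KRW 7,203,639 − KRW 7,054,000

Profit: KRW 149,639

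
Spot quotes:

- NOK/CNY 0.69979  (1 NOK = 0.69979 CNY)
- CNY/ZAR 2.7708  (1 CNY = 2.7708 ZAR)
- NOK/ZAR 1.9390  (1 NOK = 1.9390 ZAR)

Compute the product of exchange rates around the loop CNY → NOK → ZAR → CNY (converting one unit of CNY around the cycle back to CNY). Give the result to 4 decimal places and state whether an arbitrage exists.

Around CNY → NOK → ZAR → CNY: 1 ÷ 0.69979 × 1.9390 ÷ 2.7708 = 1.000011
Product ≈ 1 (deviation 0.001%, within rounding noise).

1.0000 (no arbitrage)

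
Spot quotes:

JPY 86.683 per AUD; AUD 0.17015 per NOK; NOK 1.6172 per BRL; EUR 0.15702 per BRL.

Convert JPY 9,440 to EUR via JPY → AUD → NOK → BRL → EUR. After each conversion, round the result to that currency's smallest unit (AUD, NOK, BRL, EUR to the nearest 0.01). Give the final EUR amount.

JPY 9,440 ÷ 86.683 = AUD 108.90
AUD 108.90 ÷ 0.17015 = NOK 640.02
NOK 640.02 ÷ 1.6172 = BRL 395.76
BRL 395.76 × 0.15702 = EUR 62.14

EUR 62.14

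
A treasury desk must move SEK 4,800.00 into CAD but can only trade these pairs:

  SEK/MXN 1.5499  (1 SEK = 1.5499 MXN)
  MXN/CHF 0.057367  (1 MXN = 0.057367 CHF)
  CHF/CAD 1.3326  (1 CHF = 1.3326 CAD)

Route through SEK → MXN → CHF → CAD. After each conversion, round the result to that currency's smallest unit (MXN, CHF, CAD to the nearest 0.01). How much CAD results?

CAD 568.73

SEK 4,800.00 × 1.5499 = MXN 7,439.52
MXN 7,439.52 × 0.057367 = CHF 426.78
CHF 426.78 × 1.3326 = CAD 568.73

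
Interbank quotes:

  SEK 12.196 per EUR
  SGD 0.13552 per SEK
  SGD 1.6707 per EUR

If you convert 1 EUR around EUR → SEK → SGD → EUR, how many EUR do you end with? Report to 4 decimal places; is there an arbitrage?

Around EUR → SEK → SGD → EUR: 1 × 12.196 × 0.13552 ÷ 1.6707 = 0.989287
Product < 1; profitable direction is EUR → SGD → SEK → EUR.

0.9893 (arbitrage exists)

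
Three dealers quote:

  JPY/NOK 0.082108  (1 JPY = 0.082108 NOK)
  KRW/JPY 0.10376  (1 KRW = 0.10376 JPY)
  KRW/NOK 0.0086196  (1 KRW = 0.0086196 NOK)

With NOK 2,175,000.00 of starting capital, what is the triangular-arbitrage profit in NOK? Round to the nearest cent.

Profit: NOK 25,548.46

Profitable loop is NOK → JPY → KRW → NOK:
NOK 2,175,000.00 ÷ 0.082108 = JPY 26,489,502
JPY 26,489,502 ÷ 0.10376 = KRW 255,295,891
KRW 255,295,891 × 0.0086196 = NOK 2,200,548.46
Profit = NOK 2,200,548.46 − NOK 2,175,000.00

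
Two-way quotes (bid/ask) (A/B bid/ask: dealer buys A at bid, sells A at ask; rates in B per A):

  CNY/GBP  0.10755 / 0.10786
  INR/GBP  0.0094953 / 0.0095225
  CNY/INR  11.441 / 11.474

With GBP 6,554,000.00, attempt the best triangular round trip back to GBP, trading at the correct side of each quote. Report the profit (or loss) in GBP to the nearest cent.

Best loop GBP → CNY → INR → GBP:
GBP 6,554,000.00 ÷ 0.10786 (buy CNY at ask) = CNY 60,763,953.27
CNY 60,763,953.27 × 11.441 (sell CNY at bid) = INR 695,200,389.39
INR 695,200,389.39 × 0.0094953 (sell INR at bid) = GBP 6,601,136.26

Net profit: GBP 47,136.26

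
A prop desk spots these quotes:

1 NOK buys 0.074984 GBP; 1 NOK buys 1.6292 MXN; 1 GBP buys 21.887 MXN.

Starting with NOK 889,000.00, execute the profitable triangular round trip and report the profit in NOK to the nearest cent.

Profit: NOK 6,534.25

Profitable loop is NOK → GBP → MXN → NOK:
NOK 889,000.00 × 0.074984 = GBP 66,660.78
GBP 66,660.78 × 21.887 = MXN 1,459,004.40
MXN 1,459,004.40 ÷ 1.6292 = NOK 895,534.25
Profit = NOK 895,534.25 − NOK 889,000.00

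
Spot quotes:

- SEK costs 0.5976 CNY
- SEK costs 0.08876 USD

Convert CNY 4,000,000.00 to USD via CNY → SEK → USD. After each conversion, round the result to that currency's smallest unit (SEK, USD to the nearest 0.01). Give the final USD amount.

USD 594,109.77

CNY 4,000,000.00 ÷ 0.5976 = SEK 6,693,440.43
SEK 6,693,440.43 × 0.08876 = USD 594,109.77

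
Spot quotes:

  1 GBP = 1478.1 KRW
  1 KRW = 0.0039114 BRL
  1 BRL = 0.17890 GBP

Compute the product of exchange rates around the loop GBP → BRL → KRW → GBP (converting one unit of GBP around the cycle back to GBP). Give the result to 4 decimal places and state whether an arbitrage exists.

0.9668 (arbitrage exists)

Around GBP → BRL → KRW → GBP: 1 ÷ 0.17890 ÷ 0.0039114 ÷ 1478.1 = 0.966838
Product < 1; profitable direction is GBP → KRW → BRL → GBP.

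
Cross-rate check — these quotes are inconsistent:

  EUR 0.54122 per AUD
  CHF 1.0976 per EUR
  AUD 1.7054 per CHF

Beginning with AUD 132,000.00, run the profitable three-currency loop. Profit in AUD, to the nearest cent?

Profit: AUD 1,726.70

Profitable loop is AUD → EUR → CHF → AUD:
AUD 132,000.00 × 0.54122 = EUR 71,441.04
EUR 71,441.04 × 1.0976 = CHF 78,413.69
CHF 78,413.69 × 1.7054 = AUD 133,726.70
Profit = AUD 133,726.70 − AUD 132,000.00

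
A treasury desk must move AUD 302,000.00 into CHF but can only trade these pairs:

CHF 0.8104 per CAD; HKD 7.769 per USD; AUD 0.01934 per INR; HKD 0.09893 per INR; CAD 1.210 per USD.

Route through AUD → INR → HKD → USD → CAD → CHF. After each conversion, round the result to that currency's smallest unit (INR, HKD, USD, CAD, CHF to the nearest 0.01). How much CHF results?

CHF 194,983.63

AUD 302,000.00 ÷ 0.01934 = INR 15,615,305.07
INR 15,615,305.07 × 0.09893 = HKD 1,544,822.13
HKD 1,544,822.13 ÷ 7.769 = USD 198,844.40
USD 198,844.40 × 1.210 = CAD 240,601.72
CAD 240,601.72 × 0.8104 = CHF 194,983.63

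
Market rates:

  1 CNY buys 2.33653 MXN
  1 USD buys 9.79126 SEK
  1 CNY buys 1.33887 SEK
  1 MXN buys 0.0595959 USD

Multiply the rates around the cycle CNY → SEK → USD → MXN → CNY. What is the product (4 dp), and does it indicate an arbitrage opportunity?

0.9820 (arbitrage exists)

Around CNY → SEK → USD → MXN → CNY: 1 × 1.33887 ÷ 9.79126 ÷ 0.0595959 ÷ 2.33653 = 0.982001
Product < 1; profitable direction is CNY → MXN → USD → SEK → CNY.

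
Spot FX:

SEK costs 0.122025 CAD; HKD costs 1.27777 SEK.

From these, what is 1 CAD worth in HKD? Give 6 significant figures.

CAD/HKD = 6.41355

1 CAD ÷ 0.122025 = 8.19504 SEK
8.19504 SEK ÷ 1.27777 = 6.41355 HKD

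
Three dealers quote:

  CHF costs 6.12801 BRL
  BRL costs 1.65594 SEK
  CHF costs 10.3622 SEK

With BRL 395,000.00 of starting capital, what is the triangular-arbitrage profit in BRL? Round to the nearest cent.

Profit: BRL 8,352.73

Profitable loop is BRL → CHF → SEK → BRL:
BRL 395,000.00 ÷ 6.12801 = CHF 64,458.12
CHF 64,458.12 × 10.3622 = SEK 667,927.92
SEK 667,927.92 ÷ 1.65594 = BRL 403,352.73
Profit = BRL 403,352.73 − BRL 395,000.00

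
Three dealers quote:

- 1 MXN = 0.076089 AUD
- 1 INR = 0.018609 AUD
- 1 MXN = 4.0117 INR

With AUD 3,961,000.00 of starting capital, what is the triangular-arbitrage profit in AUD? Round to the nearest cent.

Profit: AUD 76,153.24

Profitable loop is AUD → INR → MXN → AUD:
AUD 3,961,000.00 ÷ 0.018609 = INR 212,853,995.38
INR 212,853,995.38 ÷ 4.0117 = MXN 53,058,303.31
MXN 53,058,303.31 × 0.076089 = AUD 4,037,153.24
Profit = AUD 4,037,153.24 − AUD 3,961,000.00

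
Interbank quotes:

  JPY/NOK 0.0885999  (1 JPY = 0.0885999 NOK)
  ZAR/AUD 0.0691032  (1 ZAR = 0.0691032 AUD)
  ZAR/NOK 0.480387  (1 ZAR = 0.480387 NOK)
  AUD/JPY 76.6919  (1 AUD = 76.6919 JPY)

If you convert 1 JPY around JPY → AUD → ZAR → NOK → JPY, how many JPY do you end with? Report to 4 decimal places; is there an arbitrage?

Around JPY → AUD → ZAR → NOK → JPY: 1 ÷ 76.6919 ÷ 0.0691032 × 0.480387 ÷ 0.0885999 = 1.023082
Product > 1; profitable direction is JPY → AUD → ZAR → NOK → JPY.

1.0231 (arbitrage exists)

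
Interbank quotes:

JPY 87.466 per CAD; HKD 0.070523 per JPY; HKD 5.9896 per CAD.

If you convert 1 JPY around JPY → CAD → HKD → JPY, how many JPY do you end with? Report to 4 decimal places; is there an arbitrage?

Around JPY → CAD → HKD → JPY: 1 ÷ 87.466 × 5.9896 ÷ 0.070523 = 0.971019
Product < 1; profitable direction is JPY → HKD → CAD → JPY.

0.9710 (arbitrage exists)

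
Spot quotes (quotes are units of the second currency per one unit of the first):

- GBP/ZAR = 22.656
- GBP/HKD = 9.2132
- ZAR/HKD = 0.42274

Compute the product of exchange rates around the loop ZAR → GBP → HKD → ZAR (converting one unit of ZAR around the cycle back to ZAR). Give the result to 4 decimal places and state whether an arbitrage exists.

0.9620 (arbitrage exists)

Around ZAR → GBP → HKD → ZAR: 1 ÷ 22.656 × 9.2132 ÷ 0.42274 = 0.961953
Product < 1; profitable direction is ZAR → HKD → GBP → ZAR.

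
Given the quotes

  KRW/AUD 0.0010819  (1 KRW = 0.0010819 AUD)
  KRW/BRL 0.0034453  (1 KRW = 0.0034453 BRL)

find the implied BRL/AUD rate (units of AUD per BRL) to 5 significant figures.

BRL/AUD = 0.31402

1 BRL ÷ 0.0034453 = 290.25 KRW
290.25 KRW × 0.0010819 = 0.314022 AUD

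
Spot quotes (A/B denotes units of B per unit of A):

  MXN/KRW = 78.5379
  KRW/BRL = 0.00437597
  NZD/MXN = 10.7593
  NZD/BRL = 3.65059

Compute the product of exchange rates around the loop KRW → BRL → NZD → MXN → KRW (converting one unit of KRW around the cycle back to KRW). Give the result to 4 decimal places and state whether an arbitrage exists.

Around KRW → BRL → NZD → MXN → KRW: 1 × 0.00437597 ÷ 3.65059 × 10.7593 × 78.5379 = 1.012919
Product > 1; profitable direction is KRW → BRL → NZD → MXN → KRW.

1.0129 (arbitrage exists)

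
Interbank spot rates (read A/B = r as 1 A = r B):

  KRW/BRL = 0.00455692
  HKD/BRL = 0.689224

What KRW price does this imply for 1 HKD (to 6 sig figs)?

HKD/KRW = 151.248

1 HKD × 0.689224 = 0.689224 BRL
0.689224 BRL ÷ 0.00455692 = 151.248 KRW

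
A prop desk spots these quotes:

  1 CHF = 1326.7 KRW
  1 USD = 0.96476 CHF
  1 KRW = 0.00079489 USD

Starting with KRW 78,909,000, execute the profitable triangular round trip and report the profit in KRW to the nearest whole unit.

Profit: KRW 1,374,369

Profitable loop is KRW → USD → CHF → KRW:
KRW 78,909,000 × 0.00079489 = USD 62,723.98
USD 62,723.98 × 0.96476 = CHF 60,513.58
CHF 60,513.58 × 1326.7 = KRW 80,283,369
Profit = KRW 80,283,369 − KRW 78,909,000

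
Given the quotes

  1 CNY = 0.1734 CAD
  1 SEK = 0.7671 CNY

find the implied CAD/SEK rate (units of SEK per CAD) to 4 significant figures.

1 CAD ÷ 0.1734 = 5.76701 CNY
5.76701 CNY ÷ 0.7671 = 7.51794 SEK

CAD/SEK = 7.518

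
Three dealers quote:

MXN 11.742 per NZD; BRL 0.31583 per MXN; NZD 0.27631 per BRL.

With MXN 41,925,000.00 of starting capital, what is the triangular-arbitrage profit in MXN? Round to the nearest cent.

Profit: MXN 1,035,084.85

Profitable loop is MXN → BRL → NZD → MXN:
MXN 41,925,000.00 × 0.31583 = BRL 13,241,172.75
BRL 13,241,172.75 × 0.27631 = NZD 3,658,668.44
NZD 3,658,668.44 × 11.742 = MXN 42,960,084.85
Profit = MXN 42,960,084.85 − MXN 41,925,000.00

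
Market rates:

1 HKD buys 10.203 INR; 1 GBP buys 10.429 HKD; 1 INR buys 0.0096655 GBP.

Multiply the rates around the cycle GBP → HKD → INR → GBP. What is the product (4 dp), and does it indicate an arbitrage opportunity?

1.0285 (arbitrage exists)

Around GBP → HKD → INR → GBP: 1 × 10.429 × 10.203 × 0.0096655 = 1.028478
Product > 1; profitable direction is GBP → HKD → INR → GBP.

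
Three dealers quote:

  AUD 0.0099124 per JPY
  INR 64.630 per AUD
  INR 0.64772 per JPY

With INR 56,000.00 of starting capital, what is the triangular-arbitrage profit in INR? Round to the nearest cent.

Profitable loop is INR → AUD → JPY → INR:
INR 56,000.00 ÷ 64.630 = AUD 866.47
AUD 866.47 ÷ 0.0099124 = JPY 87,413
JPY 87,413 × 0.64772 = INR 56,619.02
Profit = INR 56,619.02 − INR 56,000.00

Profit: INR 619.02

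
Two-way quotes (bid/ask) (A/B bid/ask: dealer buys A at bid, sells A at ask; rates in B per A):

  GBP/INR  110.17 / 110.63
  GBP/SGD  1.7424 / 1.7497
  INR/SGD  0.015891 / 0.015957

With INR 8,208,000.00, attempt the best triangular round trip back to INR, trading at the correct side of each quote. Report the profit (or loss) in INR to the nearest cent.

Best loop INR → SGD → GBP → INR:
INR 8,208,000.00 × 0.015891 (sell INR at bid) = SGD 130,433.33
SGD 130,433.33 ÷ 1.7497 (buy GBP at ask) = GBP 74,546.11
GBP 74,546.11 × 110.17 (sell GBP at bid) = INR 8,212,744.90

Net profit: INR 4,744.90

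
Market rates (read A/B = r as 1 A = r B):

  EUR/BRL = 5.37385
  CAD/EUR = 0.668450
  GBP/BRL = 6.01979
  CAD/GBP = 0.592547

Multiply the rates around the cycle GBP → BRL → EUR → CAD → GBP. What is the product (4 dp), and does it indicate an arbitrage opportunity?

Around GBP → BRL → EUR → CAD → GBP: 1 × 6.01979 ÷ 5.37385 ÷ 0.668450 × 0.592547 = 0.993001
Product < 1; profitable direction is GBP → CAD → EUR → BRL → GBP.

0.9930 (arbitrage exists)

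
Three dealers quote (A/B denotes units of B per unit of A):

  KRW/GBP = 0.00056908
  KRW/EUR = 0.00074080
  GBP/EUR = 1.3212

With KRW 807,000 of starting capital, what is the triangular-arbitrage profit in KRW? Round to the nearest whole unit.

Profitable loop is KRW → GBP → EUR → KRW:
KRW 807,000 × 0.00056908 = GBP 459.25
GBP 459.25 × 1.3212 = EUR 606.76
EUR 606.76 ÷ 0.00074080 = KRW 819,058
Profit = KRW 819,058 − KRW 807,000

Profit: KRW 12,058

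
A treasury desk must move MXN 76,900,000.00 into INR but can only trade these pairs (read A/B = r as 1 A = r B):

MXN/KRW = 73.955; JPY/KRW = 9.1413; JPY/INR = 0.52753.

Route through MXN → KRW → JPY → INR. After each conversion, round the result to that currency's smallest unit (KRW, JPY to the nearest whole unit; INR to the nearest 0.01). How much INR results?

INR 328,195,847.21

MXN 76,900,000.00 × 73.955 = KRW 5,687,139,500
KRW 5,687,139,500 ÷ 9.1413 = JPY 622,136,840
JPY 622,136,840 × 0.52753 = INR 328,195,847.21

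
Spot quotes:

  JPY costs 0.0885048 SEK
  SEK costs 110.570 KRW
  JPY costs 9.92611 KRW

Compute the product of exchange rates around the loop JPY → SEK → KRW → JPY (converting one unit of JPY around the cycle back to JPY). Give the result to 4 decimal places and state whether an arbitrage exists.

Around JPY → SEK → KRW → JPY: 1 × 0.0885048 × 110.570 ÷ 9.92611 = 0.985882
Product < 1; profitable direction is JPY → KRW → SEK → JPY.

0.9859 (arbitrage exists)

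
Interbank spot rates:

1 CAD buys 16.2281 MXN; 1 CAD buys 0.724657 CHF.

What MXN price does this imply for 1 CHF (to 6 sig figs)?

1 CHF ÷ 0.724657 = 1.37996 CAD
1.37996 CAD × 16.2281 = 22.3942 MXN

CHF/MXN = 22.3942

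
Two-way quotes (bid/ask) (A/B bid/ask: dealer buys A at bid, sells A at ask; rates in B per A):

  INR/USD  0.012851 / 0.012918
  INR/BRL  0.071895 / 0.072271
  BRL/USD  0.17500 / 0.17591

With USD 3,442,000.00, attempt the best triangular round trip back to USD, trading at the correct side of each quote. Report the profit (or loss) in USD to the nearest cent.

Best loop USD → BRL → INR → USD:
USD 3,442,000.00 ÷ 0.17591 (buy BRL at ask) = BRL 19,566,823.94
BRL 19,566,823.94 ÷ 0.072271 (buy INR at ask) = INR 270,742,399.36
INR 270,742,399.36 × 0.012851 (sell INR at bid) = USD 3,479,310.57

Net profit: USD 37,310.57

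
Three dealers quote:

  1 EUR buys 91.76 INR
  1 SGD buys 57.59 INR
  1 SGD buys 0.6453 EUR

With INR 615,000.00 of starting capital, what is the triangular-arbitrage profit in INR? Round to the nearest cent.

Profitable loop is INR → SGD → EUR → INR:
INR 615,000.00 ÷ 57.59 = SGD 10,678.94
SGD 10,678.94 × 0.6453 = EUR 6,891.12
EUR 6,891.12 × 91.76 = INR 632,329.01
Profit = INR 632,329.01 − INR 615,000.00

Profit: INR 17,329.01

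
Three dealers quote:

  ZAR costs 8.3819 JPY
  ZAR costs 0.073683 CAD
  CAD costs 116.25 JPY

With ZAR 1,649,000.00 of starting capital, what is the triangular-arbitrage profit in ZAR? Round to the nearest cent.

Profit: ZAR 36,149.52

Profitable loop is ZAR → CAD → JPY → ZAR:
ZAR 1,649,000.00 × 0.073683 = CAD 121,503.27
CAD 121,503.27 × 116.25 = JPY 14,124,755
JPY 14,124,755 ÷ 8.3819 = ZAR 1,685,149.52
Profit = ZAR 1,685,149.52 − ZAR 1,649,000.00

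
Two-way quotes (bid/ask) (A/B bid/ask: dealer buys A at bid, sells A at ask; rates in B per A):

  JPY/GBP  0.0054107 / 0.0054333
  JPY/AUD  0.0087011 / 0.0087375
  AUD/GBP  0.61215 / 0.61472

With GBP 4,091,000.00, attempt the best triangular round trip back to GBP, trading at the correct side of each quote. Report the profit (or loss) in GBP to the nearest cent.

Best loop GBP → AUD → JPY → GBP:
GBP 4,091,000.00 ÷ 0.61472 (buy AUD at ask) = AUD 6,655,062.47
AUD 6,655,062.47 ÷ 0.0087375 (buy JPY at ask) = JPY 761,666,663
JPY 761,666,663 × 0.0054107 (sell JPY at bid) = GBP 4,121,149.81

Net profit: GBP 30,149.81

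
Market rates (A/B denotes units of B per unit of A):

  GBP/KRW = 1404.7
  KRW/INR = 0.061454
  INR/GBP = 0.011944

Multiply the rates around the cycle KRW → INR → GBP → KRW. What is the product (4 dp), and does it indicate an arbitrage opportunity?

Around KRW → INR → GBP → KRW: 1 × 0.061454 × 0.011944 × 1404.7 = 1.031059
Product > 1; profitable direction is KRW → INR → GBP → KRW.

1.0311 (arbitrage exists)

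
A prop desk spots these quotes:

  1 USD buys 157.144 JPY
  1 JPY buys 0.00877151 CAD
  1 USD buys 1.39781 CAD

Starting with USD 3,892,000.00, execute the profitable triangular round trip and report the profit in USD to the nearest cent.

Profit: USD 54,833.52

Profitable loop is USD → CAD → JPY → USD:
USD 3,892,000.00 × 1.39781 = CAD 5,440,276.52
CAD 5,440,276.52 ÷ 0.00877151 = JPY 620,221,207
JPY 620,221,207 ÷ 157.144 = USD 3,946,833.52
Profit = USD 3,946,833.52 − USD 3,892,000.00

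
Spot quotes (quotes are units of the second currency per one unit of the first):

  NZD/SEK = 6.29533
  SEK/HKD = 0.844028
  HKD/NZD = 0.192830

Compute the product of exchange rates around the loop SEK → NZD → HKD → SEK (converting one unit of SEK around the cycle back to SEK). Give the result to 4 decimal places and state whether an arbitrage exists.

Around SEK → NZD → HKD → SEK: 1 ÷ 6.29533 ÷ 0.192830 ÷ 0.844028 = 0.976001
Product < 1; profitable direction is SEK → HKD → NZD → SEK.

0.9760 (arbitrage exists)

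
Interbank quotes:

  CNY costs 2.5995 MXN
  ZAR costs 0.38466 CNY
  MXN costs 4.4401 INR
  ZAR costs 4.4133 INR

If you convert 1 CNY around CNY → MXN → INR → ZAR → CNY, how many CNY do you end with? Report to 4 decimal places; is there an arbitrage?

1.0060 (arbitrage exists)

Around CNY → MXN → INR → ZAR → CNY: 1 × 2.5995 × 4.4401 ÷ 4.4133 × 0.38466 = 1.005996
Product > 1; profitable direction is CNY → MXN → INR → ZAR → CNY.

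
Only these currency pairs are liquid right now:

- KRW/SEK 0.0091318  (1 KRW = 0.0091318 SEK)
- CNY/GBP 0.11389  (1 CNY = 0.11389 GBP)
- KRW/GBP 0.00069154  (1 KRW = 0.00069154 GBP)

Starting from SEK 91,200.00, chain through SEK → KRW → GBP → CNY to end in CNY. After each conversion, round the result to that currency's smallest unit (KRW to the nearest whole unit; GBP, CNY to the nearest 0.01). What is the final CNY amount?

CNY 60,641.50

SEK 91,200.00 ÷ 0.0091318 = KRW 9,987,078
KRW 9,987,078 × 0.00069154 = GBP 6,906.46
GBP 6,906.46 ÷ 0.11389 = CNY 60,641.50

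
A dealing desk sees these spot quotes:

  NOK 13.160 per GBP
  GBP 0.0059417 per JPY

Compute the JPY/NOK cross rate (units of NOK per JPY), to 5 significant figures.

1 JPY × 0.0059417 = 0.0059417 GBP
0.0059417 GBP × 13.160 = 0.0781928 NOK

JPY/NOK = 0.078193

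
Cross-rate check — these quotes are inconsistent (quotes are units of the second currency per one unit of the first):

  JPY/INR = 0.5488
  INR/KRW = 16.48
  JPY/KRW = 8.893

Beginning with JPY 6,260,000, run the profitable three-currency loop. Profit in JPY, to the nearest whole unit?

Profit: JPY 106,450

Profitable loop is JPY → INR → KRW → JPY:
JPY 6,260,000 × 0.5488 = INR 3,435,488.00
INR 3,435,488.00 × 16.48 = KRW 56,616,842
KRW 56,616,842 ÷ 8.893 = JPY 6,366,450
Profit = JPY 6,366,450 − JPY 6,260,000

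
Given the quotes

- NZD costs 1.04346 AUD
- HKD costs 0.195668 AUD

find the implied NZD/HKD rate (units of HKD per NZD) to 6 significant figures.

NZD/HKD = 5.33281

1 NZD × 1.04346 = 1.04346 AUD
1.04346 AUD ÷ 0.195668 = 5.33281 HKD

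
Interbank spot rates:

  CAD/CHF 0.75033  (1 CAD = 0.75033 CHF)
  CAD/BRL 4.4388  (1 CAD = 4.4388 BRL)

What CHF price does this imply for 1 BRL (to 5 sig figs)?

1 BRL ÷ 4.4388 = 0.225286 CAD
0.225286 CAD × 0.75033 = 0.169039 CHF

BRL/CHF = 0.16904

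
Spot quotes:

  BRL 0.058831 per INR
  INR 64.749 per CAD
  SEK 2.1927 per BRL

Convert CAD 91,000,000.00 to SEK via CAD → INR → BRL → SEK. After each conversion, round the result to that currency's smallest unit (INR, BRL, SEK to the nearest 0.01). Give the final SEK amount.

SEK 760,081,049.76

CAD 91,000,000.00 × 64.749 = INR 5,892,159,000.00
INR 5,892,159,000.00 × 0.058831 = BRL 346,641,606.13
BRL 346,641,606.13 × 2.1927 = SEK 760,081,049.76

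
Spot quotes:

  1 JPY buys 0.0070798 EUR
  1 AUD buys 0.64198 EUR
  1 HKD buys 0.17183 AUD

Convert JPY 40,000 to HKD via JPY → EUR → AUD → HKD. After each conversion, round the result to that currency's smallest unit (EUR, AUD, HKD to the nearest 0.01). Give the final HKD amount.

JPY 40,000 × 0.0070798 = EUR 283.19
EUR 283.19 ÷ 0.64198 = AUD 441.12
AUD 441.12 ÷ 0.17183 = HKD 2,567.19

HKD 2,567.19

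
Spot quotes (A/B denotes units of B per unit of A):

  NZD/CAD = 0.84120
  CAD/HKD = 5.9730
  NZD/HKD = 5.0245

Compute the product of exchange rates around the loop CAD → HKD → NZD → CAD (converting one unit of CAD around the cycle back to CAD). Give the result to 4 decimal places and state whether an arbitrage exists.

1.0000 (no arbitrage)

Around CAD → HKD → NZD → CAD: 1 × 5.9730 ÷ 5.0245 × 0.84120 = 0.999998
Product ≈ 1 (deviation 0.000%, within rounding noise).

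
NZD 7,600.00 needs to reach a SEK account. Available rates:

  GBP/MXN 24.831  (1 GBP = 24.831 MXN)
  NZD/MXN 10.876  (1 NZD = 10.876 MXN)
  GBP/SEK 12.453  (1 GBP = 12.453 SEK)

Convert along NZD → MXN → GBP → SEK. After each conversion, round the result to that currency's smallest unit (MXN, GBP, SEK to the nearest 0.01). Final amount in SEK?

NZD 7,600.00 × 10.876 = MXN 82,657.60
MXN 82,657.60 ÷ 24.831 = GBP 3,328.81
GBP 3,328.81 × 12.453 = SEK 41,453.67

SEK 41,453.67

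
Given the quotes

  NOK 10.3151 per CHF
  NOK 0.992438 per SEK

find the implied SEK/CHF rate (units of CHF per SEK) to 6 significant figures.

SEK/CHF = 0.0962122

1 SEK × 0.992438 = 0.992438 NOK
0.992438 NOK ÷ 10.3151 = 0.0962122 CHF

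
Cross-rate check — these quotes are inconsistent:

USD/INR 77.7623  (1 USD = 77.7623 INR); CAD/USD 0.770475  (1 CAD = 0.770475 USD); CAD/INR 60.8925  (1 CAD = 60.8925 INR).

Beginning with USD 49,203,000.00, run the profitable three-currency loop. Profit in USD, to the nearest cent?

Profit: USD 803,647.42

Profitable loop is USD → CAD → INR → USD:
USD 49,203,000.00 ÷ 0.770475 = CAD 63,860,605.47
CAD 63,860,605.47 × 60.8925 = INR 3,888,631,918.62
INR 3,888,631,918.62 ÷ 77.7623 = USD 50,006,647.42
Profit = USD 50,006,647.42 − USD 49,203,000.00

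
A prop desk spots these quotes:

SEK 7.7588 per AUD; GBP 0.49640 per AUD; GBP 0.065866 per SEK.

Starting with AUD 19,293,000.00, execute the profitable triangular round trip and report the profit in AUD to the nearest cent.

Profit: AUD 569,039.37

Profitable loop is AUD → SEK → GBP → AUD:
AUD 19,293,000.00 × 7.7588 = SEK 149,690,528.40
SEK 149,690,528.40 × 0.065866 = GBP 9,859,516.34
GBP 9,859,516.34 ÷ 0.49640 = AUD 19,862,039.37
Profit = AUD 19,862,039.37 − AUD 19,293,000.00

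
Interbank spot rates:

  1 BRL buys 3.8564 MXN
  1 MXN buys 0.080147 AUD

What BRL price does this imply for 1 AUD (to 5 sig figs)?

AUD/BRL = 3.2354

1 AUD ÷ 0.080147 = 12.4771 MXN
12.4771 MXN ÷ 3.8564 = 3.23542 BRL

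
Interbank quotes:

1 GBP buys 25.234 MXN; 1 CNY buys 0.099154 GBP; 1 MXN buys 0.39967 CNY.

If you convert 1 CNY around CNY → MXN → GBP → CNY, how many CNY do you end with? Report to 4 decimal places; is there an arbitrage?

1.0000 (no arbitrage)

Around CNY → MXN → GBP → CNY: 1 ÷ 0.39967 ÷ 25.234 ÷ 0.099154 = 1.000005
Product ≈ 1 (deviation 0.000%, within rounding noise).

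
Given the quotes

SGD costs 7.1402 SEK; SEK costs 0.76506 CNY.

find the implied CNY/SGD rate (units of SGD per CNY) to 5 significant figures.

CNY/SGD = 0.18306

1 CNY ÷ 0.76506 = 1.30709 SEK
1.30709 SEK ÷ 7.1402 = 0.18306 SGD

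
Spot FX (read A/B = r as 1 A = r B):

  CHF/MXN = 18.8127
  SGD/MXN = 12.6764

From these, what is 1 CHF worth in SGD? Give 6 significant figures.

CHF/SGD = 1.48407

1 CHF × 18.8127 = 18.8127 MXN
18.8127 MXN ÷ 12.6764 = 1.48407 SGD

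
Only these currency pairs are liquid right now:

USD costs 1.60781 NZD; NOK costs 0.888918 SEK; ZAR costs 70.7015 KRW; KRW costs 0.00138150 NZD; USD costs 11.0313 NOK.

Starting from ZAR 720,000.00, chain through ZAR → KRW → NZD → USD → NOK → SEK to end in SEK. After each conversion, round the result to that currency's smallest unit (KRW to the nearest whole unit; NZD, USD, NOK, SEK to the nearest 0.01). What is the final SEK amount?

SEK 428,909.52

ZAR 720,000.00 × 70.7015 = KRW 50,905,080
KRW 50,905,080 × 0.00138150 = NZD 70,325.37
NZD 70,325.37 ÷ 1.60781 = USD 43,739.85
USD 43,739.85 × 11.0313 = NOK 482,507.41
NOK 482,507.41 × 0.888918 = SEK 428,909.52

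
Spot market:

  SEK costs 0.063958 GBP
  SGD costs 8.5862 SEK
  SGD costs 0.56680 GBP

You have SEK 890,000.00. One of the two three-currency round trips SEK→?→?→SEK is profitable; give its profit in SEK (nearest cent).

Profitable loop is SEK → SGD → GBP → SEK:
SEK 890,000.00 ÷ 8.5862 = SGD 103,654.70
SGD 103,654.70 × 0.56680 = GBP 58,751.48
GBP 58,751.48 ÷ 0.063958 = SEK 918,594.78
Profit = SEK 918,594.78 − SEK 890,000.00

Profit: SEK 28,594.78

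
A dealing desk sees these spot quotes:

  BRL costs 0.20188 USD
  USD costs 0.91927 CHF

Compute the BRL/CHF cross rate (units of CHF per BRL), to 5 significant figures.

BRL/CHF = 0.18558

1 BRL × 0.20188 = 0.20188 USD
0.20188 USD × 0.91927 = 0.185582 CHF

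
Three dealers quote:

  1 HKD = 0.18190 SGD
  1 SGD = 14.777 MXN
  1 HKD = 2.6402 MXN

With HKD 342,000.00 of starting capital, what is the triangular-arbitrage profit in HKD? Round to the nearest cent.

Profitable loop is HKD → SGD → MXN → HKD:
HKD 342,000.00 × 0.18190 = SGD 62,209.80
SGD 62,209.80 × 14.777 = MXN 919,274.21
MXN 919,274.21 ÷ 2.6402 = HKD 348,183.55
Profit = HKD 348,183.55 − HKD 342,000.00

Profit: HKD 6,183.55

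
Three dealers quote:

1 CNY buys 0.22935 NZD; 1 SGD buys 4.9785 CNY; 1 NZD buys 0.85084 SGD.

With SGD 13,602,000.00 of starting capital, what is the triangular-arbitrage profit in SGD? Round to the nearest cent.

Profit: SGD 398,953.58

Profitable loop is SGD → NZD → CNY → SGD:
SGD 13,602,000.00 ÷ 0.85084 = NZD 15,986,554.46
NZD 15,986,554.46 ÷ 0.22935 = CNY 69,703,747.39
CNY 69,703,747.39 ÷ 4.9785 = SGD 14,000,953.58
Profit = SGD 14,000,953.58 − SGD 13,602,000.00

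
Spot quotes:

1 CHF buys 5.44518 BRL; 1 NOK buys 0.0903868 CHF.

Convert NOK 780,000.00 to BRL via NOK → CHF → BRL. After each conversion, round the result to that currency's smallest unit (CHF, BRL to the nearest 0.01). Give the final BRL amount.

NOK 780,000.00 × 0.0903868 = CHF 70,501.70
CHF 70,501.70 × 5.44518 = BRL 383,894.45

BRL 383,894.45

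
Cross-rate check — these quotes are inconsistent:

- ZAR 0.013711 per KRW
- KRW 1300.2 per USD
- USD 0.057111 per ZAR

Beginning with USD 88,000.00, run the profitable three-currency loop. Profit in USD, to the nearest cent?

Profitable loop is USD → KRW → ZAR → USD:
USD 88,000.00 × 1300.2 = KRW 114,417,600
KRW 114,417,600 × 0.013711 = ZAR 1,568,779.71
ZAR 1,568,779.71 × 0.057111 = USD 89,594.58
Profit = USD 89,594.58 − USD 88,000.00

Profit: USD 1,594.58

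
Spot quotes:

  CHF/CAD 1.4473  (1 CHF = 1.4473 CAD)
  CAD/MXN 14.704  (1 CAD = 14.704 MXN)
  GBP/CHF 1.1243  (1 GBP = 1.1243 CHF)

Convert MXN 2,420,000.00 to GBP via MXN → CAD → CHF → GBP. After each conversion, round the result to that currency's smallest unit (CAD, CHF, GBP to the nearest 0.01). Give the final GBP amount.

MXN 2,420,000.00 ÷ 14.704 = CAD 164,581.07
CAD 164,581.07 ÷ 1.4473 = CHF 113,715.93
CHF 113,715.93 ÷ 1.1243 = GBP 101,143.76

GBP 101,143.76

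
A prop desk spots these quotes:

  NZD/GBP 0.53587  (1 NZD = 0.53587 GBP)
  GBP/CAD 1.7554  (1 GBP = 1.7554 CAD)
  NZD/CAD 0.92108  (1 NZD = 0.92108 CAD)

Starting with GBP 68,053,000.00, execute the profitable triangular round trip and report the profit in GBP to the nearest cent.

Profit: GBP 1,447,105.06

Profitable loop is GBP → CAD → NZD → GBP:
GBP 68,053,000.00 × 1.7554 = CAD 119,460,236.20
CAD 119,460,236.20 ÷ 0.92108 = NZD 129,695,831.20
NZD 129,695,831.20 × 0.53587 = GBP 69,500,105.06
Profit = GBP 69,500,105.06 − GBP 68,053,000.00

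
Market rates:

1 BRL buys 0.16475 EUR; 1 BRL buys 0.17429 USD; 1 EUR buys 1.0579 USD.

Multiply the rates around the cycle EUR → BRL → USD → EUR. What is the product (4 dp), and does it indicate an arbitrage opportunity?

Around EUR → BRL → USD → EUR: 1 ÷ 0.16475 × 0.17429 ÷ 1.0579 = 1.000006
Product ≈ 1 (deviation 0.001%, within rounding noise).

1.0000 (no arbitrage)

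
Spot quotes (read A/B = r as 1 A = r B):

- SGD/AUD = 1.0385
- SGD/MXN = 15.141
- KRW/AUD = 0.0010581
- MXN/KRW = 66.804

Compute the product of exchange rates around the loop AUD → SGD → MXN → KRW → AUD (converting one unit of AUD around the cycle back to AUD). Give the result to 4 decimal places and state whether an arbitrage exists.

Around AUD → SGD → MXN → KRW → AUD: 1 ÷ 1.0385 × 15.141 × 66.804 × 0.0010581 = 1.030569
Product > 1; profitable direction is AUD → SGD → MXN → KRW → AUD.

1.0306 (arbitrage exists)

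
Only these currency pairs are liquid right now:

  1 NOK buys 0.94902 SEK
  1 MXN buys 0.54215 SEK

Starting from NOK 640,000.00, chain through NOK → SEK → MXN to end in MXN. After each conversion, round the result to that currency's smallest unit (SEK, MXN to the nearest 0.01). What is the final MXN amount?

MXN 1,120,303.97

NOK 640,000.00 × 0.94902 = SEK 607,372.80
SEK 607,372.80 ÷ 0.54215 = MXN 1,120,303.97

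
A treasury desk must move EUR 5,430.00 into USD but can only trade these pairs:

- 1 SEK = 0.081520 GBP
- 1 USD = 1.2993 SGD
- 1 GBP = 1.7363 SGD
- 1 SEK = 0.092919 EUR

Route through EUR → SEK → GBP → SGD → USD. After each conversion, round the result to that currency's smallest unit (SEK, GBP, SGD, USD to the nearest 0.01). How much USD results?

USD 6,366.11

EUR 5,430.00 ÷ 0.092919 = SEK 58,437.99
SEK 58,437.99 × 0.081520 = GBP 4,763.86
GBP 4,763.86 × 1.7363 = SGD 8,271.49
SGD 8,271.49 ÷ 1.2993 = USD 6,366.11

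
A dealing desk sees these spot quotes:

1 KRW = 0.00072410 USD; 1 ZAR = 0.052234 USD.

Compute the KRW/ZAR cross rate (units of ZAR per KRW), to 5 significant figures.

1 KRW × 0.00072410 = 0.0007241 USD
0.0007241 USD ÷ 0.052234 = 0.0138626 ZAR

KRW/ZAR = 0.013863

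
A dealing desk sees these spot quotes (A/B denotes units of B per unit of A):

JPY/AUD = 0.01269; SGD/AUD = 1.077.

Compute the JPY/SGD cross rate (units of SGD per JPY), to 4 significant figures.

JPY/SGD = 0.01178

1 JPY × 0.01269 = 0.01269 AUD
0.01269 AUD ÷ 1.077 = 0.0117827 SGD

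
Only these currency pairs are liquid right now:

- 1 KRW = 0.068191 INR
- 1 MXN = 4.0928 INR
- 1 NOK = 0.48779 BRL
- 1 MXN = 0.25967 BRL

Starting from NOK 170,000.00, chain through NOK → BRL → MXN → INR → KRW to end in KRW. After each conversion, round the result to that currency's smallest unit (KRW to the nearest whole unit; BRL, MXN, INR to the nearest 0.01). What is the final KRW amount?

KRW 19,166,972

NOK 170,000.00 × 0.48779 = BRL 82,924.30
BRL 82,924.30 ÷ 0.25967 = MXN 319,344.94
MXN 319,344.94 × 4.0928 = INR 1,307,014.97
INR 1,307,014.97 ÷ 0.068191 = KRW 19,166,972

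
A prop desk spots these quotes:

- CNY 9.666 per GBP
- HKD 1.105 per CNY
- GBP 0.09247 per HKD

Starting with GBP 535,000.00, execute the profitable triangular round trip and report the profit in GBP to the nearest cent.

Profitable loop is GBP → HKD → CNY → GBP:
GBP 535,000.00 ÷ 0.09247 = HKD 5,785,660.21
HKD 5,785,660.21 ÷ 1.105 = CNY 5,235,891.60
CNY 5,235,891.60 ÷ 9.666 = GBP 541,681.32
Profit = GBP 541,681.32 − GBP 535,000.00

Profit: GBP 6,681.32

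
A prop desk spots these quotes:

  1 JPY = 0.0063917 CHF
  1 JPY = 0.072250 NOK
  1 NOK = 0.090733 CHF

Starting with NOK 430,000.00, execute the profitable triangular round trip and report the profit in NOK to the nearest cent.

Profitable loop is NOK → CHF → JPY → NOK:
NOK 430,000.00 × 0.090733 = CHF 39,015.19
CHF 39,015.19 ÷ 0.0063917 = JPY 6,104,040
JPY 6,104,040 × 0.072250 = NOK 441,016.86
Profit = NOK 441,016.86 − NOK 430,000.00

Profit: NOK 11,016.86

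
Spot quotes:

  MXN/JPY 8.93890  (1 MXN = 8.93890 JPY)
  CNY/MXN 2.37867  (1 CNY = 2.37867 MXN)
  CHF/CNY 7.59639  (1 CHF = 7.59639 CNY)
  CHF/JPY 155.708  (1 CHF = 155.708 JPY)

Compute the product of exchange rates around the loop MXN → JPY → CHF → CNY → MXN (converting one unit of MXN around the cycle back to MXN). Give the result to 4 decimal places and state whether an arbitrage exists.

Around MXN → JPY → CHF → CNY → MXN: 1 × 8.93890 ÷ 155.708 × 7.59639 × 2.37867 = 1.037324
Product > 1; profitable direction is MXN → JPY → CHF → CNY → MXN.

1.0373 (arbitrage exists)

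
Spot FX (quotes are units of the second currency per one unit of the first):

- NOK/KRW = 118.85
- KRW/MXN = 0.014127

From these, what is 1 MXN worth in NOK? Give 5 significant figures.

1 MXN ÷ 0.014127 = 70.7864 KRW
70.7864 KRW ÷ 118.85 = 0.595595 NOK

MXN/NOK = 0.59559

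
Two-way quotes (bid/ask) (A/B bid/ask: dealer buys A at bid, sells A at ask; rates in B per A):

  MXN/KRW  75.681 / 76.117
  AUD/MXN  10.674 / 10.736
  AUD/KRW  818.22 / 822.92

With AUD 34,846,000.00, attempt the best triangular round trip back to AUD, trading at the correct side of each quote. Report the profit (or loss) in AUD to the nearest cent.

Best loop AUD → KRW → MXN → AUD:
AUD 34,846,000.00 × 818.22 (sell AUD at bid) = KRW 28,511,694,120
KRW 28,511,694,120 ÷ 76.117 (buy MXN at ask) = MXN 374,577,218.23
MXN 374,577,218.23 ÷ 10.736 (buy AUD at ask) = AUD 34,889,830.31

Net profit: AUD 43,830.31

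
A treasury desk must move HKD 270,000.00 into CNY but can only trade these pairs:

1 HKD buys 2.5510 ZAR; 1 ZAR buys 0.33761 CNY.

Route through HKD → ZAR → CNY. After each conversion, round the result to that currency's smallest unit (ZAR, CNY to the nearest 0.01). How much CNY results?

CNY 232,535.64

HKD 270,000.00 × 2.5510 = ZAR 688,770.00
ZAR 688,770.00 × 0.33761 = CNY 232,535.64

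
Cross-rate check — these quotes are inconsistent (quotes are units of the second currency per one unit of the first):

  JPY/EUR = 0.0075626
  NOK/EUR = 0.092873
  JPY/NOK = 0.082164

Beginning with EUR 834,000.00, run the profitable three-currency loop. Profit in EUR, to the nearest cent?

Profitable loop is EUR → JPY → NOK → EUR:
EUR 834,000.00 ÷ 0.0075626 = JPY 110,279,533
JPY 110,279,533 × 0.082164 = NOK 9,061,007.59
NOK 9,061,007.59 × 0.092873 = EUR 841,522.96
Profit = EUR 841,522.96 − EUR 834,000.00

Profit: EUR 7,522.96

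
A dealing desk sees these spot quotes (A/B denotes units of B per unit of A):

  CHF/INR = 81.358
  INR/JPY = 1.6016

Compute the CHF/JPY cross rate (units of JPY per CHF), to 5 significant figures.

CHF/JPY = 130.30

1 CHF × 81.358 = 81.358 INR
81.358 INR × 1.6016 = 130.303 JPY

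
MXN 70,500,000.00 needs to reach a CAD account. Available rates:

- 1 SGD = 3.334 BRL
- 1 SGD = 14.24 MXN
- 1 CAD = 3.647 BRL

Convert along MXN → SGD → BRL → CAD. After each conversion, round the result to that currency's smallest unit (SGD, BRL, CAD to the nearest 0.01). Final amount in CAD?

MXN 70,500,000.00 ÷ 14.24 = SGD 4,950,842.70
SGD 4,950,842.70 × 3.334 = BRL 16,506,109.56
BRL 16,506,109.56 ÷ 3.647 = CAD 4,525,941.75

CAD 4,525,941.75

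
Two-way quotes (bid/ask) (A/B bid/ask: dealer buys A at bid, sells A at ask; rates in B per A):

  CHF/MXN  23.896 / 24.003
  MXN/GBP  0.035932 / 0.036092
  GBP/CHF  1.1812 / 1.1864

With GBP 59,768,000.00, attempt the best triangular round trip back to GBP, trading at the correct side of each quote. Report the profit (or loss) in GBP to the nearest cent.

Net profit: GBP 849,603.45

Best loop GBP → CHF → MXN → GBP:
GBP 59,768,000.00 × 1.1812 (sell GBP at bid) = CHF 70,597,961.60
CHF 70,597,961.60 × 23.896 (sell CHF at bid) = MXN 1,687,008,890.39
MXN 1,687,008,890.39 × 0.035932 (sell MXN at bid) = GBP 60,617,603.45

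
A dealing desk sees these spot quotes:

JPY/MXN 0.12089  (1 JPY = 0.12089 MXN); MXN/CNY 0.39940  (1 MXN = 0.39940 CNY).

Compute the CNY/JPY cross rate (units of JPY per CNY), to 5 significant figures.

1 CNY ÷ 0.39940 = 2.50376 MXN
2.50376 MXN ÷ 0.12089 = 20.711 JPY

CNY/JPY = 20.711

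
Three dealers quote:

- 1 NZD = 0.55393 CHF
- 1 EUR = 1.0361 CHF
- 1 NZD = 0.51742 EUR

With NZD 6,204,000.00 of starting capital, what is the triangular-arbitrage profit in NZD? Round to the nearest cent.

Profitable loop is NZD → CHF → EUR → NZD:
NZD 6,204,000.00 × 0.55393 = CHF 3,436,581.72
CHF 3,436,581.72 ÷ 1.0361 = EUR 3,316,843.66
EUR 3,316,843.66 ÷ 0.51742 = NZD 6,410,350.71
Profit = NZD 6,410,350.71 − NZD 6,204,000.00

Profit: NZD 206,350.71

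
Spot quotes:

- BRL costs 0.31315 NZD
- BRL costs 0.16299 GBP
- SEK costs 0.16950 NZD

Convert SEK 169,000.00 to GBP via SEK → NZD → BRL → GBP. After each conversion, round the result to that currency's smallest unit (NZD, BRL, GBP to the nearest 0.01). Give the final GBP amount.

SEK 169,000.00 × 0.16950 = NZD 28,645.50
NZD 28,645.50 ÷ 0.31315 = BRL 91,475.33
BRL 91,475.33 × 0.16299 = GBP 14,909.56

GBP 14,909.56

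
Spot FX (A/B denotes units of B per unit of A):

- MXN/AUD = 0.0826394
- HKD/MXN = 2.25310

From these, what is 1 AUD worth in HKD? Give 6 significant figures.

AUD/HKD = 5.37072

1 AUD ÷ 0.0826394 = 12.1008 MXN
12.1008 MXN ÷ 2.25310 = 5.37072 HKD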